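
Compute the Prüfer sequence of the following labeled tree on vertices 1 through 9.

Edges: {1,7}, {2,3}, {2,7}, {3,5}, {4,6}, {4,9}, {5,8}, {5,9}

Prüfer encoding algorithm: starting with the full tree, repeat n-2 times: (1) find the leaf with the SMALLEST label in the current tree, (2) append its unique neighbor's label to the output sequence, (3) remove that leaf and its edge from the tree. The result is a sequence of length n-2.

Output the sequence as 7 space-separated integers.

Step 1: leaves = {1,6,8}. Remove smallest leaf 1, emit neighbor 7.
Step 2: leaves = {6,7,8}. Remove smallest leaf 6, emit neighbor 4.
Step 3: leaves = {4,7,8}. Remove smallest leaf 4, emit neighbor 9.
Step 4: leaves = {7,8,9}. Remove smallest leaf 7, emit neighbor 2.
Step 5: leaves = {2,8,9}. Remove smallest leaf 2, emit neighbor 3.
Step 6: leaves = {3,8,9}. Remove smallest leaf 3, emit neighbor 5.
Step 7: leaves = {8,9}. Remove smallest leaf 8, emit neighbor 5.
Done: 2 vertices remain (5, 9). Sequence = [7 4 9 2 3 5 5]

Answer: 7 4 9 2 3 5 5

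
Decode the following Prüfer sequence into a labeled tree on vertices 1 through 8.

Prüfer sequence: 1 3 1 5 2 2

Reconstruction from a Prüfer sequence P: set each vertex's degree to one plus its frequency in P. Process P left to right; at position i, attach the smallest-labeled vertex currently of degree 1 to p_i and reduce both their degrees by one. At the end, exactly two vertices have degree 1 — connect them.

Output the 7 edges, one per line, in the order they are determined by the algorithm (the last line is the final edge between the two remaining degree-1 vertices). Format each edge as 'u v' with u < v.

Answer: 1 4
3 6
1 3
1 5
2 5
2 7
2 8

Derivation:
Initial degrees: {1:3, 2:3, 3:2, 4:1, 5:2, 6:1, 7:1, 8:1}
Step 1: smallest deg-1 vertex = 4, p_1 = 1. Add edge {1,4}. Now deg[4]=0, deg[1]=2.
Step 2: smallest deg-1 vertex = 6, p_2 = 3. Add edge {3,6}. Now deg[6]=0, deg[3]=1.
Step 3: smallest deg-1 vertex = 3, p_3 = 1. Add edge {1,3}. Now deg[3]=0, deg[1]=1.
Step 4: smallest deg-1 vertex = 1, p_4 = 5. Add edge {1,5}. Now deg[1]=0, deg[5]=1.
Step 5: smallest deg-1 vertex = 5, p_5 = 2. Add edge {2,5}. Now deg[5]=0, deg[2]=2.
Step 6: smallest deg-1 vertex = 7, p_6 = 2. Add edge {2,7}. Now deg[7]=0, deg[2]=1.
Final: two remaining deg-1 vertices are 2, 8. Add edge {2,8}.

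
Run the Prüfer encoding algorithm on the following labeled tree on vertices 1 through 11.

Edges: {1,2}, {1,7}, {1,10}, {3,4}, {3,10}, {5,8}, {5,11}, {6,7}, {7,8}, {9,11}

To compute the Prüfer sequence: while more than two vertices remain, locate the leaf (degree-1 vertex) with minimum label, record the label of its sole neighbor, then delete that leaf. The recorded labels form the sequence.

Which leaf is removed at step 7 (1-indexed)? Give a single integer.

Step 1: current leaves = {2,4,6,9}. Remove leaf 2 (neighbor: 1).
Step 2: current leaves = {4,6,9}. Remove leaf 4 (neighbor: 3).
Step 3: current leaves = {3,6,9}. Remove leaf 3 (neighbor: 10).
Step 4: current leaves = {6,9,10}. Remove leaf 6 (neighbor: 7).
Step 5: current leaves = {9,10}. Remove leaf 9 (neighbor: 11).
Step 6: current leaves = {10,11}. Remove leaf 10 (neighbor: 1).
Step 7: current leaves = {1,11}. Remove leaf 1 (neighbor: 7).

Answer: 1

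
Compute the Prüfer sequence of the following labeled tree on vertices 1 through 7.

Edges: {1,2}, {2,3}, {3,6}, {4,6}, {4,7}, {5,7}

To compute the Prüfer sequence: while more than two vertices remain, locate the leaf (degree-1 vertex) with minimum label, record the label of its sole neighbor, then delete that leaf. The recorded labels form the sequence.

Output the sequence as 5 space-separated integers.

Step 1: leaves = {1,5}. Remove smallest leaf 1, emit neighbor 2.
Step 2: leaves = {2,5}. Remove smallest leaf 2, emit neighbor 3.
Step 3: leaves = {3,5}. Remove smallest leaf 3, emit neighbor 6.
Step 4: leaves = {5,6}. Remove smallest leaf 5, emit neighbor 7.
Step 5: leaves = {6,7}. Remove smallest leaf 6, emit neighbor 4.
Done: 2 vertices remain (4, 7). Sequence = [2 3 6 7 4]

Answer: 2 3 6 7 4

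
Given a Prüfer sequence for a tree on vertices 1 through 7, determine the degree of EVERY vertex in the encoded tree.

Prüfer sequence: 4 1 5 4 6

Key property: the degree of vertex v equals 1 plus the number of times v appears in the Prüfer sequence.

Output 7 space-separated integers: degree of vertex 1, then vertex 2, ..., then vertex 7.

p_1 = 4: count[4] becomes 1
p_2 = 1: count[1] becomes 1
p_3 = 5: count[5] becomes 1
p_4 = 4: count[4] becomes 2
p_5 = 6: count[6] becomes 1
Degrees (1 + count): deg[1]=1+1=2, deg[2]=1+0=1, deg[3]=1+0=1, deg[4]=1+2=3, deg[5]=1+1=2, deg[6]=1+1=2, deg[7]=1+0=1

Answer: 2 1 1 3 2 2 1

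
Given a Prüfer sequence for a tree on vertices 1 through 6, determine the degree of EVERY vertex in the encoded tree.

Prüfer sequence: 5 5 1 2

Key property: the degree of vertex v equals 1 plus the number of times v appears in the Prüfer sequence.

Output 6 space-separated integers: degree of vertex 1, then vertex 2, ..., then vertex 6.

p_1 = 5: count[5] becomes 1
p_2 = 5: count[5] becomes 2
p_3 = 1: count[1] becomes 1
p_4 = 2: count[2] becomes 1
Degrees (1 + count): deg[1]=1+1=2, deg[2]=1+1=2, deg[3]=1+0=1, deg[4]=1+0=1, deg[5]=1+2=3, deg[6]=1+0=1

Answer: 2 2 1 1 3 1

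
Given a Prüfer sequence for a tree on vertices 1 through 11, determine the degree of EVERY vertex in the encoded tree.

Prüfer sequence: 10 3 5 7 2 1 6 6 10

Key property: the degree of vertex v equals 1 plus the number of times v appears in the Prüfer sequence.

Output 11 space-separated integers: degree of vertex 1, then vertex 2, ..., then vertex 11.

Answer: 2 2 2 1 2 3 2 1 1 3 1

Derivation:
p_1 = 10: count[10] becomes 1
p_2 = 3: count[3] becomes 1
p_3 = 5: count[5] becomes 1
p_4 = 7: count[7] becomes 1
p_5 = 2: count[2] becomes 1
p_6 = 1: count[1] becomes 1
p_7 = 6: count[6] becomes 1
p_8 = 6: count[6] becomes 2
p_9 = 10: count[10] becomes 2
Degrees (1 + count): deg[1]=1+1=2, deg[2]=1+1=2, deg[3]=1+1=2, deg[4]=1+0=1, deg[5]=1+1=2, deg[6]=1+2=3, deg[7]=1+1=2, deg[8]=1+0=1, deg[9]=1+0=1, deg[10]=1+2=3, deg[11]=1+0=1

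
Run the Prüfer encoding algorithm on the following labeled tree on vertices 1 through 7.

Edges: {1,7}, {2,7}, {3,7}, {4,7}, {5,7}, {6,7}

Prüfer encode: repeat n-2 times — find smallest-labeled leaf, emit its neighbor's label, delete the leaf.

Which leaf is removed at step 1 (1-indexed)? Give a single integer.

Answer: 1

Derivation:
Step 1: current leaves = {1,2,3,4,5,6}. Remove leaf 1 (neighbor: 7).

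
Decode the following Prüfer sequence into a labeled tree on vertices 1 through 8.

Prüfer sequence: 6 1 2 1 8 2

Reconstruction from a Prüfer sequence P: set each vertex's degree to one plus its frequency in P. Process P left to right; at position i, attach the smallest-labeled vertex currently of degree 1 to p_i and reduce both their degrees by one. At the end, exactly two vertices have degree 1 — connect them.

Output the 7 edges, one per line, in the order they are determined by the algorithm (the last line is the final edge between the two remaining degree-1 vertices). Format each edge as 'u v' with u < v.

Answer: 3 6
1 4
2 5
1 6
1 8
2 7
2 8

Derivation:
Initial degrees: {1:3, 2:3, 3:1, 4:1, 5:1, 6:2, 7:1, 8:2}
Step 1: smallest deg-1 vertex = 3, p_1 = 6. Add edge {3,6}. Now deg[3]=0, deg[6]=1.
Step 2: smallest deg-1 vertex = 4, p_2 = 1. Add edge {1,4}. Now deg[4]=0, deg[1]=2.
Step 3: smallest deg-1 vertex = 5, p_3 = 2. Add edge {2,5}. Now deg[5]=0, deg[2]=2.
Step 4: smallest deg-1 vertex = 6, p_4 = 1. Add edge {1,6}. Now deg[6]=0, deg[1]=1.
Step 5: smallest deg-1 vertex = 1, p_5 = 8. Add edge {1,8}. Now deg[1]=0, deg[8]=1.
Step 6: smallest deg-1 vertex = 7, p_6 = 2. Add edge {2,7}. Now deg[7]=0, deg[2]=1.
Final: two remaining deg-1 vertices are 2, 8. Add edge {2,8}.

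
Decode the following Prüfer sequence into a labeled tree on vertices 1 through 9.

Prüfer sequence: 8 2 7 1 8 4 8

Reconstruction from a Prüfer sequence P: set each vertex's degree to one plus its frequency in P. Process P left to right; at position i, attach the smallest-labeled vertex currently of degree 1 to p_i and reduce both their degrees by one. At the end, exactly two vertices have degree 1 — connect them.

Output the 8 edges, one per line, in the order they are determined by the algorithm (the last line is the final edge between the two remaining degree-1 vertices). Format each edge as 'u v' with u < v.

Answer: 3 8
2 5
2 7
1 6
1 8
4 7
4 8
8 9

Derivation:
Initial degrees: {1:2, 2:2, 3:1, 4:2, 5:1, 6:1, 7:2, 8:4, 9:1}
Step 1: smallest deg-1 vertex = 3, p_1 = 8. Add edge {3,8}. Now deg[3]=0, deg[8]=3.
Step 2: smallest deg-1 vertex = 5, p_2 = 2. Add edge {2,5}. Now deg[5]=0, deg[2]=1.
Step 3: smallest deg-1 vertex = 2, p_3 = 7. Add edge {2,7}. Now deg[2]=0, deg[7]=1.
Step 4: smallest deg-1 vertex = 6, p_4 = 1. Add edge {1,6}. Now deg[6]=0, deg[1]=1.
Step 5: smallest deg-1 vertex = 1, p_5 = 8. Add edge {1,8}. Now deg[1]=0, deg[8]=2.
Step 6: smallest deg-1 vertex = 7, p_6 = 4. Add edge {4,7}. Now deg[7]=0, deg[4]=1.
Step 7: smallest deg-1 vertex = 4, p_7 = 8. Add edge {4,8}. Now deg[4]=0, deg[8]=1.
Final: two remaining deg-1 vertices are 8, 9. Add edge {8,9}.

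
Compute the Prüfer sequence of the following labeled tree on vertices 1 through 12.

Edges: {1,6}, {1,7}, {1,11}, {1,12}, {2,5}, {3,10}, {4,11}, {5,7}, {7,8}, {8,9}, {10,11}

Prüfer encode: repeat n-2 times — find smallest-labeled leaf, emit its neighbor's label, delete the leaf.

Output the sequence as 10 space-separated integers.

Step 1: leaves = {2,3,4,6,9,12}. Remove smallest leaf 2, emit neighbor 5.
Step 2: leaves = {3,4,5,6,9,12}. Remove smallest leaf 3, emit neighbor 10.
Step 3: leaves = {4,5,6,9,10,12}. Remove smallest leaf 4, emit neighbor 11.
Step 4: leaves = {5,6,9,10,12}. Remove smallest leaf 5, emit neighbor 7.
Step 5: leaves = {6,9,10,12}. Remove smallest leaf 6, emit neighbor 1.
Step 6: leaves = {9,10,12}. Remove smallest leaf 9, emit neighbor 8.
Step 7: leaves = {8,10,12}. Remove smallest leaf 8, emit neighbor 7.
Step 8: leaves = {7,10,12}. Remove smallest leaf 7, emit neighbor 1.
Step 9: leaves = {10,12}. Remove smallest leaf 10, emit neighbor 11.
Step 10: leaves = {11,12}. Remove smallest leaf 11, emit neighbor 1.
Done: 2 vertices remain (1, 12). Sequence = [5 10 11 7 1 8 7 1 11 1]

Answer: 5 10 11 7 1 8 7 1 11 1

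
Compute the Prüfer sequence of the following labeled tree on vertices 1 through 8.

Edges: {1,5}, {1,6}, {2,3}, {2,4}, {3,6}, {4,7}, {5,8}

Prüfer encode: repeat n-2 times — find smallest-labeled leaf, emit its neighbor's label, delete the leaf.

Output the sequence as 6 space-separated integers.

Answer: 4 2 3 6 1 5

Derivation:
Step 1: leaves = {7,8}. Remove smallest leaf 7, emit neighbor 4.
Step 2: leaves = {4,8}. Remove smallest leaf 4, emit neighbor 2.
Step 3: leaves = {2,8}. Remove smallest leaf 2, emit neighbor 3.
Step 4: leaves = {3,8}. Remove smallest leaf 3, emit neighbor 6.
Step 5: leaves = {6,8}. Remove smallest leaf 6, emit neighbor 1.
Step 6: leaves = {1,8}. Remove smallest leaf 1, emit neighbor 5.
Done: 2 vertices remain (5, 8). Sequence = [4 2 3 6 1 5]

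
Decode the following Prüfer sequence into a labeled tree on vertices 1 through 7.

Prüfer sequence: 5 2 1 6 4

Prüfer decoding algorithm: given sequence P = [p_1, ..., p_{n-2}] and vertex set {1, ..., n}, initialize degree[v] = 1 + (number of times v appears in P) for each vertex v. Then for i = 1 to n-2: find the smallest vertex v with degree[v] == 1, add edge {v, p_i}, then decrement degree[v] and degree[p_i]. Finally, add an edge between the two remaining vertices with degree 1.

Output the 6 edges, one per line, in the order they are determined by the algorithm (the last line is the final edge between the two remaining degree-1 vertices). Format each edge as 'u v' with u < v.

Answer: 3 5
2 5
1 2
1 6
4 6
4 7

Derivation:
Initial degrees: {1:2, 2:2, 3:1, 4:2, 5:2, 6:2, 7:1}
Step 1: smallest deg-1 vertex = 3, p_1 = 5. Add edge {3,5}. Now deg[3]=0, deg[5]=1.
Step 2: smallest deg-1 vertex = 5, p_2 = 2. Add edge {2,5}. Now deg[5]=0, deg[2]=1.
Step 3: smallest deg-1 vertex = 2, p_3 = 1. Add edge {1,2}. Now deg[2]=0, deg[1]=1.
Step 4: smallest deg-1 vertex = 1, p_4 = 6. Add edge {1,6}. Now deg[1]=0, deg[6]=1.
Step 5: smallest deg-1 vertex = 6, p_5 = 4. Add edge {4,6}. Now deg[6]=0, deg[4]=1.
Final: two remaining deg-1 vertices are 4, 7. Add edge {4,7}.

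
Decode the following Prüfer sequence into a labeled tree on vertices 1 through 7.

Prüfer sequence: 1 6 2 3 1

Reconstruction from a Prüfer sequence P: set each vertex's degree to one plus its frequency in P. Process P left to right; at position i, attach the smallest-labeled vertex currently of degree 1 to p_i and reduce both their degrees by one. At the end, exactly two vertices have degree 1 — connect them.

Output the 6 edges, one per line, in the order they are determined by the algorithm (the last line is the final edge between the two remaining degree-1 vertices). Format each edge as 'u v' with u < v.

Answer: 1 4
5 6
2 6
2 3
1 3
1 7

Derivation:
Initial degrees: {1:3, 2:2, 3:2, 4:1, 5:1, 6:2, 7:1}
Step 1: smallest deg-1 vertex = 4, p_1 = 1. Add edge {1,4}. Now deg[4]=0, deg[1]=2.
Step 2: smallest deg-1 vertex = 5, p_2 = 6. Add edge {5,6}. Now deg[5]=0, deg[6]=1.
Step 3: smallest deg-1 vertex = 6, p_3 = 2. Add edge {2,6}. Now deg[6]=0, deg[2]=1.
Step 4: smallest deg-1 vertex = 2, p_4 = 3. Add edge {2,3}. Now deg[2]=0, deg[3]=1.
Step 5: smallest deg-1 vertex = 3, p_5 = 1. Add edge {1,3}. Now deg[3]=0, deg[1]=1.
Final: two remaining deg-1 vertices are 1, 7. Add edge {1,7}.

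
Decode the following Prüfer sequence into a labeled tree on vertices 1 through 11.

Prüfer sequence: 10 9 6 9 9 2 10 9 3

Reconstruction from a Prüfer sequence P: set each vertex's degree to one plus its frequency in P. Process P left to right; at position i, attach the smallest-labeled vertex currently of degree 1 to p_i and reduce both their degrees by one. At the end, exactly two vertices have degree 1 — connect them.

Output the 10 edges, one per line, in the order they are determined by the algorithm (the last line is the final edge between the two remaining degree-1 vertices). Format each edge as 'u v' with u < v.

Answer: 1 10
4 9
5 6
6 9
7 9
2 8
2 10
9 10
3 9
3 11

Derivation:
Initial degrees: {1:1, 2:2, 3:2, 4:1, 5:1, 6:2, 7:1, 8:1, 9:5, 10:3, 11:1}
Step 1: smallest deg-1 vertex = 1, p_1 = 10. Add edge {1,10}. Now deg[1]=0, deg[10]=2.
Step 2: smallest deg-1 vertex = 4, p_2 = 9. Add edge {4,9}. Now deg[4]=0, deg[9]=4.
Step 3: smallest deg-1 vertex = 5, p_3 = 6. Add edge {5,6}. Now deg[5]=0, deg[6]=1.
Step 4: smallest deg-1 vertex = 6, p_4 = 9. Add edge {6,9}. Now deg[6]=0, deg[9]=3.
Step 5: smallest deg-1 vertex = 7, p_5 = 9. Add edge {7,9}. Now deg[7]=0, deg[9]=2.
Step 6: smallest deg-1 vertex = 8, p_6 = 2. Add edge {2,8}. Now deg[8]=0, deg[2]=1.
Step 7: smallest deg-1 vertex = 2, p_7 = 10. Add edge {2,10}. Now deg[2]=0, deg[10]=1.
Step 8: smallest deg-1 vertex = 10, p_8 = 9. Add edge {9,10}. Now deg[10]=0, deg[9]=1.
Step 9: smallest deg-1 vertex = 9, p_9 = 3. Add edge {3,9}. Now deg[9]=0, deg[3]=1.
Final: two remaining deg-1 vertices are 3, 11. Add edge {3,11}.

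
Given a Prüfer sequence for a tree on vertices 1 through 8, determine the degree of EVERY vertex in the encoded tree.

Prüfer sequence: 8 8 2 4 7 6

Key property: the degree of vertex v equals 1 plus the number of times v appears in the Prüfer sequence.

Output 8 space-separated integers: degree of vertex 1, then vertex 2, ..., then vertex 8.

Answer: 1 2 1 2 1 2 2 3

Derivation:
p_1 = 8: count[8] becomes 1
p_2 = 8: count[8] becomes 2
p_3 = 2: count[2] becomes 1
p_4 = 4: count[4] becomes 1
p_5 = 7: count[7] becomes 1
p_6 = 6: count[6] becomes 1
Degrees (1 + count): deg[1]=1+0=1, deg[2]=1+1=2, deg[3]=1+0=1, deg[4]=1+1=2, deg[5]=1+0=1, deg[6]=1+1=2, deg[7]=1+1=2, deg[8]=1+2=3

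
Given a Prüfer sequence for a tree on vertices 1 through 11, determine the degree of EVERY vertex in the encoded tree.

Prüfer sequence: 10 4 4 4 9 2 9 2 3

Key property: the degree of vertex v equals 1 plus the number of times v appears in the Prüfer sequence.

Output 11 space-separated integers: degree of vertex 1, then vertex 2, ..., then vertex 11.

Answer: 1 3 2 4 1 1 1 1 3 2 1

Derivation:
p_1 = 10: count[10] becomes 1
p_2 = 4: count[4] becomes 1
p_3 = 4: count[4] becomes 2
p_4 = 4: count[4] becomes 3
p_5 = 9: count[9] becomes 1
p_6 = 2: count[2] becomes 1
p_7 = 9: count[9] becomes 2
p_8 = 2: count[2] becomes 2
p_9 = 3: count[3] becomes 1
Degrees (1 + count): deg[1]=1+0=1, deg[2]=1+2=3, deg[3]=1+1=2, deg[4]=1+3=4, deg[5]=1+0=1, deg[6]=1+0=1, deg[7]=1+0=1, deg[8]=1+0=1, deg[9]=1+2=3, deg[10]=1+1=2, deg[11]=1+0=1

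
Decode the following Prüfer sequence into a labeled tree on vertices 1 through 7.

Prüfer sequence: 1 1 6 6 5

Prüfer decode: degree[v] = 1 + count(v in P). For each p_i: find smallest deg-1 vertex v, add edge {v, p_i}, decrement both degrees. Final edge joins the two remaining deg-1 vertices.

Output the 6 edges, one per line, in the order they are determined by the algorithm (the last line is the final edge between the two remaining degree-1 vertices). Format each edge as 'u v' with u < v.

Answer: 1 2
1 3
1 6
4 6
5 6
5 7

Derivation:
Initial degrees: {1:3, 2:1, 3:1, 4:1, 5:2, 6:3, 7:1}
Step 1: smallest deg-1 vertex = 2, p_1 = 1. Add edge {1,2}. Now deg[2]=0, deg[1]=2.
Step 2: smallest deg-1 vertex = 3, p_2 = 1. Add edge {1,3}. Now deg[3]=0, deg[1]=1.
Step 3: smallest deg-1 vertex = 1, p_3 = 6. Add edge {1,6}. Now deg[1]=0, deg[6]=2.
Step 4: smallest deg-1 vertex = 4, p_4 = 6. Add edge {4,6}. Now deg[4]=0, deg[6]=1.
Step 5: smallest deg-1 vertex = 6, p_5 = 5. Add edge {5,6}. Now deg[6]=0, deg[5]=1.
Final: two remaining deg-1 vertices are 5, 7. Add edge {5,7}.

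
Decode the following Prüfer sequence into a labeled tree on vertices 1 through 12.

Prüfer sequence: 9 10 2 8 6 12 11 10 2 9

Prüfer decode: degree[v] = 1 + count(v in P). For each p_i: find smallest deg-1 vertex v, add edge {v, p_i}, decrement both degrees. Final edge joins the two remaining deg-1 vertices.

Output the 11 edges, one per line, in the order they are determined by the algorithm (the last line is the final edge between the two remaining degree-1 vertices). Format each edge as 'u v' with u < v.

Initial degrees: {1:1, 2:3, 3:1, 4:1, 5:1, 6:2, 7:1, 8:2, 9:3, 10:3, 11:2, 12:2}
Step 1: smallest deg-1 vertex = 1, p_1 = 9. Add edge {1,9}. Now deg[1]=0, deg[9]=2.
Step 2: smallest deg-1 vertex = 3, p_2 = 10. Add edge {3,10}. Now deg[3]=0, deg[10]=2.
Step 3: smallest deg-1 vertex = 4, p_3 = 2. Add edge {2,4}. Now deg[4]=0, deg[2]=2.
Step 4: smallest deg-1 vertex = 5, p_4 = 8. Add edge {5,8}. Now deg[5]=0, deg[8]=1.
Step 5: smallest deg-1 vertex = 7, p_5 = 6. Add edge {6,7}. Now deg[7]=0, deg[6]=1.
Step 6: smallest deg-1 vertex = 6, p_6 = 12. Add edge {6,12}. Now deg[6]=0, deg[12]=1.
Step 7: smallest deg-1 vertex = 8, p_7 = 11. Add edge {8,11}. Now deg[8]=0, deg[11]=1.
Step 8: smallest deg-1 vertex = 11, p_8 = 10. Add edge {10,11}. Now deg[11]=0, deg[10]=1.
Step 9: smallest deg-1 vertex = 10, p_9 = 2. Add edge {2,10}. Now deg[10]=0, deg[2]=1.
Step 10: smallest deg-1 vertex = 2, p_10 = 9. Add edge {2,9}. Now deg[2]=0, deg[9]=1.
Final: two remaining deg-1 vertices are 9, 12. Add edge {9,12}.

Answer: 1 9
3 10
2 4
5 8
6 7
6 12
8 11
10 11
2 10
2 9
9 12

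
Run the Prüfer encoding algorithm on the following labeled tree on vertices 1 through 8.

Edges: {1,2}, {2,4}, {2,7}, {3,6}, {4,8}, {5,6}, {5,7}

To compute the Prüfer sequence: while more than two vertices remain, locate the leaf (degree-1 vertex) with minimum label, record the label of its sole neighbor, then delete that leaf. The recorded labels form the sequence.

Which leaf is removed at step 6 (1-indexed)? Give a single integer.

Answer: 2

Derivation:
Step 1: current leaves = {1,3,8}. Remove leaf 1 (neighbor: 2).
Step 2: current leaves = {3,8}. Remove leaf 3 (neighbor: 6).
Step 3: current leaves = {6,8}. Remove leaf 6 (neighbor: 5).
Step 4: current leaves = {5,8}. Remove leaf 5 (neighbor: 7).
Step 5: current leaves = {7,8}. Remove leaf 7 (neighbor: 2).
Step 6: current leaves = {2,8}. Remove leaf 2 (neighbor: 4).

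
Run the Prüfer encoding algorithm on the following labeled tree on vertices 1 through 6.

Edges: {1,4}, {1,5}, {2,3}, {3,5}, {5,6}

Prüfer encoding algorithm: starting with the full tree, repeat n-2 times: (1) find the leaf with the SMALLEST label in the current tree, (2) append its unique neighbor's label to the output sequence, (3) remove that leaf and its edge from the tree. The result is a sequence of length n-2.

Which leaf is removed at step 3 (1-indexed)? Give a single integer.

Answer: 4

Derivation:
Step 1: current leaves = {2,4,6}. Remove leaf 2 (neighbor: 3).
Step 2: current leaves = {3,4,6}. Remove leaf 3 (neighbor: 5).
Step 3: current leaves = {4,6}. Remove leaf 4 (neighbor: 1).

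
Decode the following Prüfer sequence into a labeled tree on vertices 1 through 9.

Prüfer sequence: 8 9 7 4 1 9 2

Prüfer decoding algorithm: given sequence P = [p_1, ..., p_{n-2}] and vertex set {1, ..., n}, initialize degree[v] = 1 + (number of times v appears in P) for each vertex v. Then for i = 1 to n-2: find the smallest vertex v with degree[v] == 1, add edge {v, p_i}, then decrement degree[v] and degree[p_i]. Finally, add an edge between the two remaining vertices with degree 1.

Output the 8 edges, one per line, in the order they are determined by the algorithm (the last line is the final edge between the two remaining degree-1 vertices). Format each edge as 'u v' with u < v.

Initial degrees: {1:2, 2:2, 3:1, 4:2, 5:1, 6:1, 7:2, 8:2, 9:3}
Step 1: smallest deg-1 vertex = 3, p_1 = 8. Add edge {3,8}. Now deg[3]=0, deg[8]=1.
Step 2: smallest deg-1 vertex = 5, p_2 = 9. Add edge {5,9}. Now deg[5]=0, deg[9]=2.
Step 3: smallest deg-1 vertex = 6, p_3 = 7. Add edge {6,7}. Now deg[6]=0, deg[7]=1.
Step 4: smallest deg-1 vertex = 7, p_4 = 4. Add edge {4,7}. Now deg[7]=0, deg[4]=1.
Step 5: smallest deg-1 vertex = 4, p_5 = 1. Add edge {1,4}. Now deg[4]=0, deg[1]=1.
Step 6: smallest deg-1 vertex = 1, p_6 = 9. Add edge {1,9}. Now deg[1]=0, deg[9]=1.
Step 7: smallest deg-1 vertex = 8, p_7 = 2. Add edge {2,8}. Now deg[8]=0, deg[2]=1.
Final: two remaining deg-1 vertices are 2, 9. Add edge {2,9}.

Answer: 3 8
5 9
6 7
4 7
1 4
1 9
2 8
2 9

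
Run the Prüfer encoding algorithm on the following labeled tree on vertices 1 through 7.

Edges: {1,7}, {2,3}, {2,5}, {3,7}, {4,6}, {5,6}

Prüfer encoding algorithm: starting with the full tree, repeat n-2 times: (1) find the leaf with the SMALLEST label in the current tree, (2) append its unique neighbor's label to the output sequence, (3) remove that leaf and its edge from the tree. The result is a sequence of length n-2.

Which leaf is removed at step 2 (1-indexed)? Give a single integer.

Answer: 4

Derivation:
Step 1: current leaves = {1,4}. Remove leaf 1 (neighbor: 7).
Step 2: current leaves = {4,7}. Remove leaf 4 (neighbor: 6).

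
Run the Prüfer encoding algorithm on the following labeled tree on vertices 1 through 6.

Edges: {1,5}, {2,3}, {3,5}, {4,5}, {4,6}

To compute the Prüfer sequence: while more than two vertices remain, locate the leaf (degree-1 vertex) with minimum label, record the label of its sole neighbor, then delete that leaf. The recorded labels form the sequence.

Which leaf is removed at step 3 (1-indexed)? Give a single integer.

Step 1: current leaves = {1,2,6}. Remove leaf 1 (neighbor: 5).
Step 2: current leaves = {2,6}. Remove leaf 2 (neighbor: 3).
Step 3: current leaves = {3,6}. Remove leaf 3 (neighbor: 5).

Answer: 3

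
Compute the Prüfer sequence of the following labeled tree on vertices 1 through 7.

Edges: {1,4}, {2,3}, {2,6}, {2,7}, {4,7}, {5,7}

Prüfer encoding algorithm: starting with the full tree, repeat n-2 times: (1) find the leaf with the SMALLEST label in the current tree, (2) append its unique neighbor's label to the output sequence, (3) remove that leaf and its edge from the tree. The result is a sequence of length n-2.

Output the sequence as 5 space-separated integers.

Answer: 4 2 7 7 2

Derivation:
Step 1: leaves = {1,3,5,6}. Remove smallest leaf 1, emit neighbor 4.
Step 2: leaves = {3,4,5,6}. Remove smallest leaf 3, emit neighbor 2.
Step 3: leaves = {4,5,6}. Remove smallest leaf 4, emit neighbor 7.
Step 4: leaves = {5,6}. Remove smallest leaf 5, emit neighbor 7.
Step 5: leaves = {6,7}. Remove smallest leaf 6, emit neighbor 2.
Done: 2 vertices remain (2, 7). Sequence = [4 2 7 7 2]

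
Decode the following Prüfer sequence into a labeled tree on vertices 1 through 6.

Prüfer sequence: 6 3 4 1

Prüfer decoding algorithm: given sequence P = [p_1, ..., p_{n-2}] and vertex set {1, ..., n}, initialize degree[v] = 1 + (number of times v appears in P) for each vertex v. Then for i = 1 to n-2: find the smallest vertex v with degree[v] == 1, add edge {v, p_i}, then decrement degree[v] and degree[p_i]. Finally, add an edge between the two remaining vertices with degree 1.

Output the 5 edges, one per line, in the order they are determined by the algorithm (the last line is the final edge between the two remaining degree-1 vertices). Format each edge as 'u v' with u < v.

Initial degrees: {1:2, 2:1, 3:2, 4:2, 5:1, 6:2}
Step 1: smallest deg-1 vertex = 2, p_1 = 6. Add edge {2,6}. Now deg[2]=0, deg[6]=1.
Step 2: smallest deg-1 vertex = 5, p_2 = 3. Add edge {3,5}. Now deg[5]=0, deg[3]=1.
Step 3: smallest deg-1 vertex = 3, p_3 = 4. Add edge {3,4}. Now deg[3]=0, deg[4]=1.
Step 4: smallest deg-1 vertex = 4, p_4 = 1. Add edge {1,4}. Now deg[4]=0, deg[1]=1.
Final: two remaining deg-1 vertices are 1, 6. Add edge {1,6}.

Answer: 2 6
3 5
3 4
1 4
1 6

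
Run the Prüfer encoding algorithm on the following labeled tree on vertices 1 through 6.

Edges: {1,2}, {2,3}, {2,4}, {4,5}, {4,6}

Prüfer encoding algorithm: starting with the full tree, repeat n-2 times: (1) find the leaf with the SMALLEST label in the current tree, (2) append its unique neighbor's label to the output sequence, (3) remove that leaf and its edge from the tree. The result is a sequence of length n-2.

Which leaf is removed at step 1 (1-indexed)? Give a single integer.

Answer: 1

Derivation:
Step 1: current leaves = {1,3,5,6}. Remove leaf 1 (neighbor: 2).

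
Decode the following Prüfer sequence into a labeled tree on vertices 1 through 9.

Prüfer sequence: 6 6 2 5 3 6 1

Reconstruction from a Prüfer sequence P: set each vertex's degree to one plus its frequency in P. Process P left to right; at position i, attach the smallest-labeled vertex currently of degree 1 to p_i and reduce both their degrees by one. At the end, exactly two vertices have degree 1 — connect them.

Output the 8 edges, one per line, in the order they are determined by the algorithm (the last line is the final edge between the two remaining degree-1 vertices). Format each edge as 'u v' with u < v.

Answer: 4 6
6 7
2 8
2 5
3 5
3 6
1 6
1 9

Derivation:
Initial degrees: {1:2, 2:2, 3:2, 4:1, 5:2, 6:4, 7:1, 8:1, 9:1}
Step 1: smallest deg-1 vertex = 4, p_1 = 6. Add edge {4,6}. Now deg[4]=0, deg[6]=3.
Step 2: smallest deg-1 vertex = 7, p_2 = 6. Add edge {6,7}. Now deg[7]=0, deg[6]=2.
Step 3: smallest deg-1 vertex = 8, p_3 = 2. Add edge {2,8}. Now deg[8]=0, deg[2]=1.
Step 4: smallest deg-1 vertex = 2, p_4 = 5. Add edge {2,5}. Now deg[2]=0, deg[5]=1.
Step 5: smallest deg-1 vertex = 5, p_5 = 3. Add edge {3,5}. Now deg[5]=0, deg[3]=1.
Step 6: smallest deg-1 vertex = 3, p_6 = 6. Add edge {3,6}. Now deg[3]=0, deg[6]=1.
Step 7: smallest deg-1 vertex = 6, p_7 = 1. Add edge {1,6}. Now deg[6]=0, deg[1]=1.
Final: two remaining deg-1 vertices are 1, 9. Add edge {1,9}.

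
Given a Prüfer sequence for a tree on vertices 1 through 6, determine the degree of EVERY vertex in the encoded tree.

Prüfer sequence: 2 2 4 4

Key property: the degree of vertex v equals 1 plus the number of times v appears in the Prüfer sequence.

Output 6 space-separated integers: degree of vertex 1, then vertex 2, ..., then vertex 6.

Answer: 1 3 1 3 1 1

Derivation:
p_1 = 2: count[2] becomes 1
p_2 = 2: count[2] becomes 2
p_3 = 4: count[4] becomes 1
p_4 = 4: count[4] becomes 2
Degrees (1 + count): deg[1]=1+0=1, deg[2]=1+2=3, deg[3]=1+0=1, deg[4]=1+2=3, deg[5]=1+0=1, deg[6]=1+0=1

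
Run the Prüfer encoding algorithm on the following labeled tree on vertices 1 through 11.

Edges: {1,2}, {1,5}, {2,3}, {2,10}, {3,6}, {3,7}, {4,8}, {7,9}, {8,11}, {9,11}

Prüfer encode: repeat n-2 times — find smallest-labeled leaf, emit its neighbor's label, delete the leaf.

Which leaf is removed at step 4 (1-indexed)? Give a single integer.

Step 1: current leaves = {4,5,6,10}. Remove leaf 4 (neighbor: 8).
Step 2: current leaves = {5,6,8,10}. Remove leaf 5 (neighbor: 1).
Step 3: current leaves = {1,6,8,10}. Remove leaf 1 (neighbor: 2).
Step 4: current leaves = {6,8,10}. Remove leaf 6 (neighbor: 3).

Answer: 6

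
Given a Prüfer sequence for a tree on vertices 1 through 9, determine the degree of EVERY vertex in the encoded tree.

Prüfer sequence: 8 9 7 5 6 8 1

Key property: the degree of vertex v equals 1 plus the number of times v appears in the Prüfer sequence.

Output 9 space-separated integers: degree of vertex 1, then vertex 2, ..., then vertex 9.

p_1 = 8: count[8] becomes 1
p_2 = 9: count[9] becomes 1
p_3 = 7: count[7] becomes 1
p_4 = 5: count[5] becomes 1
p_5 = 6: count[6] becomes 1
p_6 = 8: count[8] becomes 2
p_7 = 1: count[1] becomes 1
Degrees (1 + count): deg[1]=1+1=2, deg[2]=1+0=1, deg[3]=1+0=1, deg[4]=1+0=1, deg[5]=1+1=2, deg[6]=1+1=2, deg[7]=1+1=2, deg[8]=1+2=3, deg[9]=1+1=2

Answer: 2 1 1 1 2 2 2 3 2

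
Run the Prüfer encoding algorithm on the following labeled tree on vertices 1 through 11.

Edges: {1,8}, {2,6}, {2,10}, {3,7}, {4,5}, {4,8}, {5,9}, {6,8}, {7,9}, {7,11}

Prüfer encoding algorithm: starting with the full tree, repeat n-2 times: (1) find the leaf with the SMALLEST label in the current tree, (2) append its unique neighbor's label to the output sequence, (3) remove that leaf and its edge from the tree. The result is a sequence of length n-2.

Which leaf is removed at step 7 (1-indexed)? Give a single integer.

Answer: 4

Derivation:
Step 1: current leaves = {1,3,10,11}. Remove leaf 1 (neighbor: 8).
Step 2: current leaves = {3,10,11}. Remove leaf 3 (neighbor: 7).
Step 3: current leaves = {10,11}. Remove leaf 10 (neighbor: 2).
Step 4: current leaves = {2,11}. Remove leaf 2 (neighbor: 6).
Step 5: current leaves = {6,11}. Remove leaf 6 (neighbor: 8).
Step 6: current leaves = {8,11}. Remove leaf 8 (neighbor: 4).
Step 7: current leaves = {4,11}. Remove leaf 4 (neighbor: 5).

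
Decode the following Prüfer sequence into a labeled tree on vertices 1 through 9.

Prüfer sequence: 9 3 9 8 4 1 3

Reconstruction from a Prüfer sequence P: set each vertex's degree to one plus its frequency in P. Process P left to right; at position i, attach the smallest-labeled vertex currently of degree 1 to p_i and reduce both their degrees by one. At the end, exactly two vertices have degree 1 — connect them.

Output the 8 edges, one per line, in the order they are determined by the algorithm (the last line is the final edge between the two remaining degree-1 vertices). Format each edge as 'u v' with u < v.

Initial degrees: {1:2, 2:1, 3:3, 4:2, 5:1, 6:1, 7:1, 8:2, 9:3}
Step 1: smallest deg-1 vertex = 2, p_1 = 9. Add edge {2,9}. Now deg[2]=0, deg[9]=2.
Step 2: smallest deg-1 vertex = 5, p_2 = 3. Add edge {3,5}. Now deg[5]=0, deg[3]=2.
Step 3: smallest deg-1 vertex = 6, p_3 = 9. Add edge {6,9}. Now deg[6]=0, deg[9]=1.
Step 4: smallest deg-1 vertex = 7, p_4 = 8. Add edge {7,8}. Now deg[7]=0, deg[8]=1.
Step 5: smallest deg-1 vertex = 8, p_5 = 4. Add edge {4,8}. Now deg[8]=0, deg[4]=1.
Step 6: smallest deg-1 vertex = 4, p_6 = 1. Add edge {1,4}. Now deg[4]=0, deg[1]=1.
Step 7: smallest deg-1 vertex = 1, p_7 = 3. Add edge {1,3}. Now deg[1]=0, deg[3]=1.
Final: two remaining deg-1 vertices are 3, 9. Add edge {3,9}.

Answer: 2 9
3 5
6 9
7 8
4 8
1 4
1 3
3 9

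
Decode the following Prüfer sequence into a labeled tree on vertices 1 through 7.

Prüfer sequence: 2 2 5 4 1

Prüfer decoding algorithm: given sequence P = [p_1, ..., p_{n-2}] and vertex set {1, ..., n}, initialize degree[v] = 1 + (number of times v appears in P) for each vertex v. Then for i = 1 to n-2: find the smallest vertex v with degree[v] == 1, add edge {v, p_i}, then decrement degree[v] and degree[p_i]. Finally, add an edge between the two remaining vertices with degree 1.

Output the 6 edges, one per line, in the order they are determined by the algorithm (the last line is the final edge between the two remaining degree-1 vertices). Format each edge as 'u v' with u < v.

Answer: 2 3
2 6
2 5
4 5
1 4
1 7

Derivation:
Initial degrees: {1:2, 2:3, 3:1, 4:2, 5:2, 6:1, 7:1}
Step 1: smallest deg-1 vertex = 3, p_1 = 2. Add edge {2,3}. Now deg[3]=0, deg[2]=2.
Step 2: smallest deg-1 vertex = 6, p_2 = 2. Add edge {2,6}. Now deg[6]=0, deg[2]=1.
Step 3: smallest deg-1 vertex = 2, p_3 = 5. Add edge {2,5}. Now deg[2]=0, deg[5]=1.
Step 4: smallest deg-1 vertex = 5, p_4 = 4. Add edge {4,5}. Now deg[5]=0, deg[4]=1.
Step 5: smallest deg-1 vertex = 4, p_5 = 1. Add edge {1,4}. Now deg[4]=0, deg[1]=1.
Final: two remaining deg-1 vertices are 1, 7. Add edge {1,7}.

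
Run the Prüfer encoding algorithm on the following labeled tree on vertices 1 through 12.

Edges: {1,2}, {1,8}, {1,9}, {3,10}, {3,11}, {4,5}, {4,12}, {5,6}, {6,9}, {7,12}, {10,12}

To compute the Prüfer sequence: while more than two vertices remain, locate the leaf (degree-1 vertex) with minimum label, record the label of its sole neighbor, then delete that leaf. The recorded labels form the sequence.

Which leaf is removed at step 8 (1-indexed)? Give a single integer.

Answer: 4

Derivation:
Step 1: current leaves = {2,7,8,11}. Remove leaf 2 (neighbor: 1).
Step 2: current leaves = {7,8,11}. Remove leaf 7 (neighbor: 12).
Step 3: current leaves = {8,11}. Remove leaf 8 (neighbor: 1).
Step 4: current leaves = {1,11}. Remove leaf 1 (neighbor: 9).
Step 5: current leaves = {9,11}. Remove leaf 9 (neighbor: 6).
Step 6: current leaves = {6,11}. Remove leaf 6 (neighbor: 5).
Step 7: current leaves = {5,11}. Remove leaf 5 (neighbor: 4).
Step 8: current leaves = {4,11}. Remove leaf 4 (neighbor: 12).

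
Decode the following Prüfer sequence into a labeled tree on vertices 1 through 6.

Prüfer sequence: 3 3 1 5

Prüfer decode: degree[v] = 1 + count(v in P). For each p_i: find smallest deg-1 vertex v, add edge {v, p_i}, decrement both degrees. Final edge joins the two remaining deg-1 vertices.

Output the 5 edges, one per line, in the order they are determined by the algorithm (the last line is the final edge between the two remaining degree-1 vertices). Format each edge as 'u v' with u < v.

Answer: 2 3
3 4
1 3
1 5
5 6

Derivation:
Initial degrees: {1:2, 2:1, 3:3, 4:1, 5:2, 6:1}
Step 1: smallest deg-1 vertex = 2, p_1 = 3. Add edge {2,3}. Now deg[2]=0, deg[3]=2.
Step 2: smallest deg-1 vertex = 4, p_2 = 3. Add edge {3,4}. Now deg[4]=0, deg[3]=1.
Step 3: smallest deg-1 vertex = 3, p_3 = 1. Add edge {1,3}. Now deg[3]=0, deg[1]=1.
Step 4: smallest deg-1 vertex = 1, p_4 = 5. Add edge {1,5}. Now deg[1]=0, deg[5]=1.
Final: two remaining deg-1 vertices are 5, 6. Add edge {5,6}.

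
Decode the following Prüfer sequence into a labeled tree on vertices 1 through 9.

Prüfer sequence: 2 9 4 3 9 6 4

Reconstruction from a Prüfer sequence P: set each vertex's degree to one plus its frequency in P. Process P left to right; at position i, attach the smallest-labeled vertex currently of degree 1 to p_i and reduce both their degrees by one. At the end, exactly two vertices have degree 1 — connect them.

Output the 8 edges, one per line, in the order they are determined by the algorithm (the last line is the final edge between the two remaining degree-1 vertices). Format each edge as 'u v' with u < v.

Initial degrees: {1:1, 2:2, 3:2, 4:3, 5:1, 6:2, 7:1, 8:1, 9:3}
Step 1: smallest deg-1 vertex = 1, p_1 = 2. Add edge {1,2}. Now deg[1]=0, deg[2]=1.
Step 2: smallest deg-1 vertex = 2, p_2 = 9. Add edge {2,9}. Now deg[2]=0, deg[9]=2.
Step 3: smallest deg-1 vertex = 5, p_3 = 4. Add edge {4,5}. Now deg[5]=0, deg[4]=2.
Step 4: smallest deg-1 vertex = 7, p_4 = 3. Add edge {3,7}. Now deg[7]=0, deg[3]=1.
Step 5: smallest deg-1 vertex = 3, p_5 = 9. Add edge {3,9}. Now deg[3]=0, deg[9]=1.
Step 6: smallest deg-1 vertex = 8, p_6 = 6. Add edge {6,8}. Now deg[8]=0, deg[6]=1.
Step 7: smallest deg-1 vertex = 6, p_7 = 4. Add edge {4,6}. Now deg[6]=0, deg[4]=1.
Final: two remaining deg-1 vertices are 4, 9. Add edge {4,9}.

Answer: 1 2
2 9
4 5
3 7
3 9
6 8
4 6
4 9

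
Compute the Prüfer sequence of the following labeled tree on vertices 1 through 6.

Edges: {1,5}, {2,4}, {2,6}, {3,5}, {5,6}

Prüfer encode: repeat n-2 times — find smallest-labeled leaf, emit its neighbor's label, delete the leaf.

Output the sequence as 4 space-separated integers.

Answer: 5 5 2 6

Derivation:
Step 1: leaves = {1,3,4}. Remove smallest leaf 1, emit neighbor 5.
Step 2: leaves = {3,4}. Remove smallest leaf 3, emit neighbor 5.
Step 3: leaves = {4,5}. Remove smallest leaf 4, emit neighbor 2.
Step 4: leaves = {2,5}. Remove smallest leaf 2, emit neighbor 6.
Done: 2 vertices remain (5, 6). Sequence = [5 5 2 6]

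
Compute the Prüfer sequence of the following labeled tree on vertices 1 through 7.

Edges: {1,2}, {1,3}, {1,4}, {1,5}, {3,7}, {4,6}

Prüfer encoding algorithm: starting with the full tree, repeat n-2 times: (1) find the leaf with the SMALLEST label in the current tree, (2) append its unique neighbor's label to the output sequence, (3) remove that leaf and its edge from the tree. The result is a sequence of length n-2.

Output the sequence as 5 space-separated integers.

Answer: 1 1 4 1 3

Derivation:
Step 1: leaves = {2,5,6,7}. Remove smallest leaf 2, emit neighbor 1.
Step 2: leaves = {5,6,7}. Remove smallest leaf 5, emit neighbor 1.
Step 3: leaves = {6,7}. Remove smallest leaf 6, emit neighbor 4.
Step 4: leaves = {4,7}. Remove smallest leaf 4, emit neighbor 1.
Step 5: leaves = {1,7}. Remove smallest leaf 1, emit neighbor 3.
Done: 2 vertices remain (3, 7). Sequence = [1 1 4 1 3]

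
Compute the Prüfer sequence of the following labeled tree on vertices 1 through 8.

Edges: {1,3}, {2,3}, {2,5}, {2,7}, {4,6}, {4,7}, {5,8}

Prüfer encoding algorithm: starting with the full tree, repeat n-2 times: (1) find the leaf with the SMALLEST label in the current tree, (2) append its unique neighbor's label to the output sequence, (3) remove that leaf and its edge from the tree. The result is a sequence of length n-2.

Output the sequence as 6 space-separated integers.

Answer: 3 2 4 7 2 5

Derivation:
Step 1: leaves = {1,6,8}. Remove smallest leaf 1, emit neighbor 3.
Step 2: leaves = {3,6,8}. Remove smallest leaf 3, emit neighbor 2.
Step 3: leaves = {6,8}. Remove smallest leaf 6, emit neighbor 4.
Step 4: leaves = {4,8}. Remove smallest leaf 4, emit neighbor 7.
Step 5: leaves = {7,8}. Remove smallest leaf 7, emit neighbor 2.
Step 6: leaves = {2,8}. Remove smallest leaf 2, emit neighbor 5.
Done: 2 vertices remain (5, 8). Sequence = [3 2 4 7 2 5]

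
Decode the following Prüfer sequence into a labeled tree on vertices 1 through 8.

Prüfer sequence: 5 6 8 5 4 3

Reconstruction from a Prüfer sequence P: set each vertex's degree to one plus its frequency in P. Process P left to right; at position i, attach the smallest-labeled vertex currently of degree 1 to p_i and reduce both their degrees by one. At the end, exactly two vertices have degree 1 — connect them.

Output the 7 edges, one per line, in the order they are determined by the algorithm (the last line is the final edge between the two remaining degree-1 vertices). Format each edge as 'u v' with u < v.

Answer: 1 5
2 6
6 8
5 7
4 5
3 4
3 8

Derivation:
Initial degrees: {1:1, 2:1, 3:2, 4:2, 5:3, 6:2, 7:1, 8:2}
Step 1: smallest deg-1 vertex = 1, p_1 = 5. Add edge {1,5}. Now deg[1]=0, deg[5]=2.
Step 2: smallest deg-1 vertex = 2, p_2 = 6. Add edge {2,6}. Now deg[2]=0, deg[6]=1.
Step 3: smallest deg-1 vertex = 6, p_3 = 8. Add edge {6,8}. Now deg[6]=0, deg[8]=1.
Step 4: smallest deg-1 vertex = 7, p_4 = 5. Add edge {5,7}. Now deg[7]=0, deg[5]=1.
Step 5: smallest deg-1 vertex = 5, p_5 = 4. Add edge {4,5}. Now deg[5]=0, deg[4]=1.
Step 6: smallest deg-1 vertex = 4, p_6 = 3. Add edge {3,4}. Now deg[4]=0, deg[3]=1.
Final: two remaining deg-1 vertices are 3, 8. Add edge {3,8}.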